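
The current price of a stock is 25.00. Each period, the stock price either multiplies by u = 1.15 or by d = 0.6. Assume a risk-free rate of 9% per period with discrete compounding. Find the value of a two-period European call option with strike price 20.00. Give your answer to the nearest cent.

Risk-neutral probability p = (1 + 0.09 − 0.6)/(1.15 − 0.6) = 0.4900/0.5500 = 0.8909
Terminal stock prices: S_uu = 33.06, S_ud = 17.25, S_dd = 9
Terminal payoffs (S − K): max(13.06, 0) = 13.06, max(-2.75, 0) = 0, max(-11, 0) = 0
Node u (S = 28.75): V_u = 1/1.09·[0.8909·13.0625 + 0.1091·0.0000] = 10.6766
Node d (S = 15): V_d = 1/1.09·[0.8909·0.0000 + 0.1091·0.0000] = 0.0000
Node 0 (S = 25): V_0 = 1/1.09·[0.8909·10.6766 + 0.1091·0.0000] = 8.7265

8.73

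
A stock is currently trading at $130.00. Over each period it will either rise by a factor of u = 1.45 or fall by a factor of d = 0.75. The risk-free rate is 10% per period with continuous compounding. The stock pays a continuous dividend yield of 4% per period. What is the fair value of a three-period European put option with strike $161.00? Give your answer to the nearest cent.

$30.14

Per-period risk-free factor R = e^0.1 = 1.1052; dividend-adjusted growth = e^(0.1−0.04) = 1.0618.
Risk-neutral probability p = (1.0618 − 0.75)/(1.45 − 0.75) = 0.3118/0.7000 = 0.4455
Terminal stock prices: S_uuu = 396.3, S_uud = 205, S_udd = 106, S_ddd = 54.84
Terminal payoffs (K − S): max(-235.3, 0) = 0, max(-43.99, 0) = 0, max(54.97, 0) = 54.97, max(106.2, 0) = 106.2
Node uu (S = 273.3): V_uu = e^(−0.1)·[0.4455·0.0000 + 0.5545·0.0000] = 0.0000
Node ud (S = 141.4): V_ud = e^(−0.1)·[0.4455·0.0000 + 0.5545·54.9688] = 27.5806
Node dd (S = 73.12): V_dd = e^(−0.1)·[0.4455·54.9688 + 0.5545·106.1562] = 75.4211
Node u (S = 188.5): V_u = e^(−0.1)·[0.4455·0.0000 + 0.5545·27.5806] = 13.8385
Node d (S = 97.5): V_d = e^(−0.1)·[0.4455·27.5806 + 0.5545·75.4211] = 48.9599
Node 0 (S = 130): V_0 = e^(−0.1)·[0.4455·13.8385 + 0.5545·48.9599] = 30.1438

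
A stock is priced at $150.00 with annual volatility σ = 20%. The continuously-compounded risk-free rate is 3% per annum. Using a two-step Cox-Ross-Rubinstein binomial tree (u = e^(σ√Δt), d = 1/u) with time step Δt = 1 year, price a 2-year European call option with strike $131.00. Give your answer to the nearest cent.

$33.08

CRR parameters: u = e^(σ√Δt) = e^(0.2·√1) = 1.2214, d = 1/u = 0.8187
Per-period rate: rΔt = 0.03·1 = 0.03, so R = e^0.03 = 1.0305
Risk-neutral probability p = (e^0.03 − 0.8187)/(1.2214 − 0.8187) = 0.2117/0.4027 = 0.5258
Terminal stock prices: S_uu = 223.8, S_ud = 150, S_dd = 100.5
Terminal payoffs (S − K): max(92.77, 0) = 92.77, max(19, 0) = 19, max(-30.45, 0) = 0
Node u (S = 183.2): V_u = e^(−0.03)·[0.5258·92.7737 + 0.4742·19.0000] = 56.0820
Node d (S = 122.8): V_d = e^(−0.03)·[0.5258·19.0000 + 0.4742·0.0000] = 9.6949
Node 0 (S = 150): V_0 = e^(−0.03)·[0.5258·56.0820 + 0.4742·9.6949] = 33.0778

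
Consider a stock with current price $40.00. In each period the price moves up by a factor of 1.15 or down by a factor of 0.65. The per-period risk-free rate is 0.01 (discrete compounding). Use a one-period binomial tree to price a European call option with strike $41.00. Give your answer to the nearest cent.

$3.56

Risk-neutral probability p = (1 + 0.01 − 0.65)/(1.15 − 0.65) = 0.3600/0.5000 = 0.7200
Terminal stock prices: S_u = 46, S_d = 26
Terminal payoffs (S − K): max(5, 0) = 5, max(-15, 0) = 0
Node 0 (S = 40): V_0 = 1/1.01·[0.7200·5.0000 + 0.2800·0.0000] = 3.5644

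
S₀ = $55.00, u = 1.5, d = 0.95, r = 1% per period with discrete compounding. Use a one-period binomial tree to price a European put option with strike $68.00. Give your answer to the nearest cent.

Risk-neutral probability p = (1 + 0.01 − 0.95)/(1.5 − 0.95) = 0.0600/0.5500 = 0.1091
Terminal stock prices: S_u = 82.5, S_d = 52.25
Terminal payoffs (K − S): max(-14.5, 0) = 0, max(15.75, 0) = 15.75
Node 0 (S = 55): V_0 = 1/1.01·[0.1091·0.0000 + 0.8909·15.7500] = 13.8929

$13.89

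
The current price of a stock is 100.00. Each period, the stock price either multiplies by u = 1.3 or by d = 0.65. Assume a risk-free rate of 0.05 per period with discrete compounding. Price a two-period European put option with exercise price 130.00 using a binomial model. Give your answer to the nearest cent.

Risk-neutral probability p = (1 + 0.05 − 0.65)/(1.3 − 0.65) = 0.4000/0.6500 = 0.6154
Terminal stock prices: S_uu = 169, S_ud = 84.5, S_dd = 42.25
Terminal payoffs (K − S): max(-39, 0) = 0, max(45.5, 0) = 45.5, max(87.75, 0) = 87.75
Node u (S = 130): V_u = 1/1.05·[0.6154·0.0000 + 0.3846·45.5000] = 16.6667
Node d (S = 65): V_d = 1/1.05·[0.6154·45.5000 + 0.3846·87.7500] = 58.8095
Node 0 (S = 100): V_0 = 1/1.05·[0.6154·16.6667 + 0.3846·58.8095] = 31.3100

31.31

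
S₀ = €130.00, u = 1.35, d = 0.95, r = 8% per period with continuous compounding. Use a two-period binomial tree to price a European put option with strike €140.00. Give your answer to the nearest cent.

Risk-neutral probability p = (e^0.08 − 0.95)/(1.35 − 0.95) = 0.1333/0.4000 = 0.3332
Terminal stock prices: S_uu = 236.9, S_ud = 166.7, S_dd = 117.3
Terminal payoffs (K − S): max(-96.93, 0) = 0, max(-26.72, 0) = 0, max(22.67, 0) = 22.67
Node u (S = 175.5): V_u = e^(−0.08)·[0.3332·0.0000 + 0.6668·0.0000] = 0.0000
Node d (S = 123.5): V_d = e^(−0.08)·[0.3332·0.0000 + 0.6668·22.6750] = 13.9569
Node 0 (S = 130): V_0 = e^(−0.08)·[0.3332·0.0000 + 0.6668·13.9569] = 8.5907

€8.59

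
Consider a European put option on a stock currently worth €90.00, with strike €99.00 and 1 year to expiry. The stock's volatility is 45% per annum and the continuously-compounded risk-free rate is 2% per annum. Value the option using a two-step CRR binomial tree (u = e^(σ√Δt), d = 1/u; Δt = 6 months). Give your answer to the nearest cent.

€20.32

CRR parameters: u = e^(σ√Δt) = e^(0.45·√0.5) = 1.3746, d = 1/u = 0.7275
Per-period rate: rΔt = 0.02·0.5 = 0.01, so R = e^0.01 = 1.0101
Risk-neutral probability p = (e^0.01 − 0.7275)/(1.3746 − 0.7275) = 0.2826/0.6472 = 0.4366
Terminal stock prices: S_uu = 170.1, S_ud = 90, S_dd = 47.63
Terminal payoffs (K − S): max(-71.07, 0) = 0, max(9, 0) = 9, max(51.37, 0) = 51.37
Node u (S = 123.7): V_u = e^(−0.01)·[0.4366·0.0000 + 0.5634·9.0000] = 5.0198
Node d (S = 65.47): V_d = e^(−0.01)·[0.4366·9.0000 + 0.5634·51.3723] = 32.5437
Node 0 (S = 90): V_0 = e^(−0.01)·[0.4366·5.0198 + 0.5634·32.5437] = 20.3213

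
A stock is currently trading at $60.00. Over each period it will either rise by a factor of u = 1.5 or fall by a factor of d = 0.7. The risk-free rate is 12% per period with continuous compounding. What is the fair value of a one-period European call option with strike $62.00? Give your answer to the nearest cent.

$13.27

Risk-neutral probability p = (e^0.12 − 0.7)/(1.5 − 0.7) = 0.4275/0.8000 = 0.5344
Terminal stock prices: S_u = 90, S_d = 42
Terminal payoffs (S − K): max(28, 0) = 28, max(-20, 0) = 0
Node 0 (S = 60): V_0 = e^(−0.12)·[0.5344·28.0000 + 0.4656·0.0000] = 13.2704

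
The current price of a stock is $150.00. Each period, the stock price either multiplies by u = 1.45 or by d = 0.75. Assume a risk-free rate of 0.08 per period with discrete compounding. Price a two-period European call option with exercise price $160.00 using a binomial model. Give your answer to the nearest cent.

Risk-neutral probability p = (1 + 0.08 − 0.75)/(1.45 − 0.75) = 0.3300/0.7000 = 0.4714
Terminal stock prices: S_uu = 315.4, S_ud = 163.1, S_dd = 84.38
Terminal payoffs (S − K): max(155.4, 0) = 155.4, max(3.125, 0) = 3.125, max(-75.62, 0) = 0
Node u (S = 217.5): V_u = 1/1.08·[0.4714·155.3750 + 0.5286·3.1250] = 69.3519
Node d (S = 112.5): V_d = 1/1.08·[0.4714·3.1250 + 0.5286·0.0000] = 1.3641
Node 0 (S = 150): V_0 = 1/1.08·[0.4714·69.3519 + 0.5286·1.3641] = 30.9402

$30.94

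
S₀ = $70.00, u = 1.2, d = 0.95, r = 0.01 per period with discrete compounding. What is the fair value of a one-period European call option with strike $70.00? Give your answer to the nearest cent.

Risk-neutral probability p = (1 + 0.01 − 0.95)/(1.2 − 0.95) = 0.0600/0.2500 = 0.2400
Terminal stock prices: S_u = 84, S_d = 66.5
Terminal payoffs (S − K): max(14, 0) = 14, max(-3.5, 0) = 0
Node 0 (S = 70): V_0 = 1/1.01·[0.2400·14.0000 + 0.7600·0.0000] = 3.3267

$3.33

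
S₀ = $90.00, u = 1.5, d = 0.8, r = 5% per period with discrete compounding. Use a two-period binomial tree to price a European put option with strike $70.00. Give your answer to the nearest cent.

$4.65

Risk-neutral probability p = (1 + 0.05 − 0.8)/(1.5 − 0.8) = 0.2500/0.7000 = 0.3571
Terminal stock prices: S_uu = 202.5, S_ud = 108, S_dd = 57.6
Terminal payoffs (K − S): max(-132.5, 0) = 0, max(-38, 0) = 0, max(12.4, 0) = 12.4
Node u (S = 135): V_u = 1/1.05·[0.3571·0.0000 + 0.6429·0.0000] = 0.0000
Node d (S = 72): V_d = 1/1.05·[0.3571·0.0000 + 0.6429·12.4000] = 7.5918
Node 0 (S = 90): V_0 = 1/1.05·[0.3571·0.0000 + 0.6429·7.5918] = 4.6481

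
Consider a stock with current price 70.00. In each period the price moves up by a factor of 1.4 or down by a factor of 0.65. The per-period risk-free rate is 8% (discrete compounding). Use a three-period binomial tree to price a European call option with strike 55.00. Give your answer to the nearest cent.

Risk-neutral probability p = (1 + 0.08 − 0.65)/(1.4 − 0.65) = 0.4300/0.7500 = 0.5733
Terminal stock prices: S_uuu = 192.1, S_uud = 89.18, S_udd = 41.41, S_ddd = 19.22
Terminal payoffs (S − K): max(137.1, 0) = 137.1, max(34.18, 0) = 34.18, max(-13.59, 0) = 0, max(-35.78, 0) = 0
Node uu (S = 137.2): V_uu = 1/1.08·[0.5733·137.0800 + 0.4267·34.1800] = 86.2741
Node ud (S = 63.7): V_ud = 1/1.08·[0.5733·34.1800 + 0.4267·0.0000] = 18.1449
Node dd (S = 29.58): V_dd = 1/1.08·[0.5733·0.0000 + 0.4267·0.0000] = 0.0000
Node u (S = 98): V_u = 1/1.08·[0.5733·86.2741 + 0.4267·18.1449] = 52.9682
Node d (S = 45.5): V_d = 1/1.08·[0.5733·18.1449 + 0.4267·0.0000] = 9.6325
Node 0 (S = 70): V_0 = 1/1.08·[0.5733·52.9682 + 0.4267·9.6325] = 31.9243

31.92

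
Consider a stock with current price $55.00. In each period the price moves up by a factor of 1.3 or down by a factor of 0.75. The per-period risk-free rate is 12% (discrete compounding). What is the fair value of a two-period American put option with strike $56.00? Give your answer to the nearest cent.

$4.73

Risk-neutral probability p = (1 + 0.12 − 0.75)/(1.3 − 0.75) = 0.3700/0.5500 = 0.6727
Terminal stock prices: S_uu = 92.95, S_ud = 53.62, S_dd = 30.94
Terminal payoffs (K − S): max(-36.95, 0) = 0, max(2.375, 0) = 2.375, max(25.06, 0) = 25.06
Node u (S = 71.5): continuation = 1/1.12·[0.6727·0.0000 + 0.3273·2.3750] = 0.6940; exercise value = 0.0000 ≤ continuation, so V_u = 0.6940
Node d (S = 41.25): continuation = 1/1.12·[0.6727·2.3750 + 0.3273·25.0625] = 8.7500; exercise value = 14.7500 > continuation, so V_d = 14.7500 (exercise)
Node 0 (S = 55): continuation = 1/1.12·[0.6727·0.6940 + 0.3273·14.7500] = 4.7269; exercise value = 1.0000 ≤ continuation, so V_0 = 4.7269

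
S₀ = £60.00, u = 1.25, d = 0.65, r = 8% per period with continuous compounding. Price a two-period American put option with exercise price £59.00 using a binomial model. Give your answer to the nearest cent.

Risk-neutral probability p = (e^0.08 − 0.65)/(1.25 − 0.65) = 0.4333/0.6000 = 0.7221
Terminal stock prices: S_uu = 93.75, S_ud = 48.75, S_dd = 25.35
Terminal payoffs (K − S): max(-34.75, 0) = 0, max(10.25, 0) = 10.25, max(33.65, 0) = 33.65
Node u (S = 75): continuation = e^(−0.08)·[0.7221·0.0000 + 0.2779·10.2500] = 2.6290; exercise value = 0.0000 ≤ continuation, so V_u = 2.6290
Node d (S = 39): continuation = e^(−0.08)·[0.7221·10.2500 + 0.2779·33.6500] = 15.4639; exercise value = 20.0000 > continuation, so V_d = 20.0000 (exercise)
Node 0 (S = 60): continuation = e^(−0.08)·[0.7221·2.6290 + 0.2779·20.0000] = 6.8824; exercise value = 0.0000 ≤ continuation, so V_0 = 6.8824

£6.88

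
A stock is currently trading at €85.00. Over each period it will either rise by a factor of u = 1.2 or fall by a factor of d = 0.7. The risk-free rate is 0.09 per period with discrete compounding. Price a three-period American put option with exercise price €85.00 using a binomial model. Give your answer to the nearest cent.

Risk-neutral probability p = (1 + 0.09 − 0.7)/(1.2 − 0.7) = 0.3900/0.5000 = 0.7800
Terminal stock prices: S_uuu = 146.9, S_uud = 85.68, S_udd = 49.98, S_ddd = 29.15
Terminal payoffs (K − S): max(-61.88, 0) = 0, max(-0.68, 0) = 0, max(35.02, 0) = 35.02, max(55.85, 0) = 55.85
Node uu (S = 122.4): continuation = 1/1.09·[0.7800·0.0000 + 0.2200·0.0000] = 0.0000; exercise value = 0.0000 ≤ continuation, so V_uu = 0.0000
Node ud (S = 71.4): continuation = 1/1.09·[0.7800·0.0000 + 0.2200·35.0200] = 7.0683; exercise value = 13.6000 > continuation, so V_ud = 13.6000 (exercise)
Node dd (S = 41.65): continuation = 1/1.09·[0.7800·35.0200 + 0.2200·55.8450] = 36.3317; exercise value = 43.3500 > continuation, so V_dd = 43.3500 (exercise)
Node u (S = 102): continuation = 1/1.09·[0.7800·0.0000 + 0.2200·13.6000] = 2.7450; exercise value = 0.0000 ≤ continuation, so V_u = 2.7450
Node d (S = 59.5): continuation = 1/1.09·[0.7800·13.6000 + 0.2200·43.3500] = 18.4817; exercise value = 25.5000 > continuation, so V_d = 25.5000 (exercise)
Node 0 (S = 85): continuation = 1/1.09·[0.7800·2.7450 + 0.2200·25.5000] = 7.1111; exercise value = 0.0000 ≤ continuation, so V_0 = 7.1111

€7.11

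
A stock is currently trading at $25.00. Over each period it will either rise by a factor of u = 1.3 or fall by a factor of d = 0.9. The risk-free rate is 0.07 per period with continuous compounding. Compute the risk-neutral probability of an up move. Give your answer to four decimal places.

p = 0.4313

Risk-neutral probability p = (e^0.07 − 0.9)/(1.3 − 0.9) = 0.1725/0.4000 = 0.4313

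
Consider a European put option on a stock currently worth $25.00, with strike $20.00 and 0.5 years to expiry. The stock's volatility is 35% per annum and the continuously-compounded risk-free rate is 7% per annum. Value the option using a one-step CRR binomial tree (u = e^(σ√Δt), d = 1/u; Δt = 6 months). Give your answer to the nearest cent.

$0.23

CRR parameters: u = e^(σ√Δt) = e^(0.35·√0.5) = 1.2808, d = 1/u = 0.7808
Per-period rate: rΔt = 0.07·0.5 = 0.035, so R = e^0.035 = 1.0356
Risk-neutral probability p = (e^0.035 − 0.7808)/(1.2808 − 0.7808) = 0.2549/0.5000 = 0.5097
Terminal stock prices: S_u = 32.02, S_d = 19.52
Terminal payoffs (K − S): max(-12.02, 0) = 0, max(0.481, 0) = 0.481
Node 0 (S = 25): V_0 = e^(−0.035)·[0.5097·0.0000 + 0.4903·0.4810] = 0.2277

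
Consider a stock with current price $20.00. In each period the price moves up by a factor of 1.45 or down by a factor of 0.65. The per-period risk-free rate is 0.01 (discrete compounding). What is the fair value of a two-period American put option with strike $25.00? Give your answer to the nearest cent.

$8.03

Risk-neutral probability p = (1 + 0.01 − 0.65)/(1.45 − 0.65) = 0.3600/0.8000 = 0.4500
Terminal stock prices: S_uu = 42.05, S_ud = 18.85, S_dd = 8.45
Terminal payoffs (K − S): max(-17.05, 0) = 0, max(6.15, 0) = 6.15, max(16.55, 0) = 16.55
Node u (S = 29): continuation = 1/1.01·[0.4500·0.0000 + 0.5500·6.1500] = 3.3490; exercise value = 0.0000 ≤ continuation, so V_u = 3.3490
Node d (S = 13): continuation = 1/1.01·[0.4500·6.1500 + 0.5500·16.5500] = 11.7525; exercise value = 12.0000 > continuation, so V_d = 12.0000 (exercise)
Node 0 (S = 20): continuation = 1/1.01·[0.4500·3.3490 + 0.5500·12.0000] = 8.0268; exercise value = 5.0000 ≤ continuation, so V_0 = 8.0268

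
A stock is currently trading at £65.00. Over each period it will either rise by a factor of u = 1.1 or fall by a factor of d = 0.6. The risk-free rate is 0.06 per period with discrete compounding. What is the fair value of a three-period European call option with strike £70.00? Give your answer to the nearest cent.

£10.80

Risk-neutral probability p = (1 + 0.06 − 0.6)/(1.1 − 0.6) = 0.4600/0.5000 = 0.9200
Terminal stock prices: S_uuu = 86.52, S_uud = 47.19, S_udd = 25.74, S_ddd = 14.04
Terminal payoffs (S − K): max(16.52, 0) = 16.52, max(-22.81, 0) = 0, max(-44.26, 0) = 0, max(-55.96, 0) = 0
Node uu (S = 78.65): V_uu = 1/1.06·[0.9200·16.5150 + 0.0800·0.0000] = 14.3338
Node ud (S = 42.9): V_ud = 1/1.06·[0.9200·0.0000 + 0.0800·0.0000] = 0.0000
Node dd (S = 23.4): V_dd = 1/1.06·[0.9200·0.0000 + 0.0800·0.0000] = 0.0000
Node u (S = 71.5): V_u = 1/1.06·[0.9200·14.3338 + 0.0800·0.0000] = 12.4406
Node d (S = 39): V_d = 1/1.06·[0.9200·0.0000 + 0.0800·0.0000] = 0.0000
Node 0 (S = 65): V_0 = 1/1.06·[0.9200·12.4406 + 0.0800·0.0000] = 10.7975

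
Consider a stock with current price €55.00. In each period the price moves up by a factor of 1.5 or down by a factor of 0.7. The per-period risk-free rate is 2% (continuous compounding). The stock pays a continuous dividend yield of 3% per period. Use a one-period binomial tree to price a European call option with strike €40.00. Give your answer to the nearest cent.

Per-period risk-free factor R = e^0.02 = 1.0202; dividend-adjusted growth = e^(0.02−0.03) = 0.9900.
Risk-neutral probability p = (0.9900 − 0.7)/(1.5 − 0.7) = 0.2900/0.8000 = 0.3626
Terminal stock prices: S_u = 82.5, S_d = 38.5
Terminal payoffs (S − K): max(42.5, 0) = 42.5, max(-1.5, 0) = 0
Node 0 (S = 55): V_0 = e^(−0.02)·[0.3626·42.5000 + 0.6374·0.0000] = 15.1038

€15.10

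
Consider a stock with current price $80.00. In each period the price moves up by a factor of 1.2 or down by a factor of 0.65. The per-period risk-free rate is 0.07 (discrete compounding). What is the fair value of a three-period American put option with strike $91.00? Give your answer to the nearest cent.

Risk-neutral probability p = (1 + 0.07 − 0.65)/(1.2 − 0.65) = 0.4200/0.5500 = 0.7636
Terminal stock prices: S_uuu = 138.2, S_uud = 74.88, S_udd = 40.56, S_ddd = 21.97
Terminal payoffs (K − S): max(-47.24, 0) = 0, max(16.12, 0) = 16.12, max(50.44, 0) = 50.44, max(69.03, 0) = 69.03
Node uu (S = 115.2): continuation = 1/1.07·[0.7636·0.0000 + 0.2364·16.1200] = 3.5609; exercise value = 0.0000 ≤ continuation, so V_uu = 3.5609
Node ud (S = 62.4): continuation = 1/1.07·[0.7636·16.1200 + 0.2364·50.4400] = 22.6467; exercise value = 28.6000 > continuation, so V_ud = 28.6000 (exercise)
Node dd (S = 33.8): continuation = 1/1.07·[0.7636·50.4400 + 0.2364·69.0300] = 51.2467; exercise value = 57.2000 > continuation, so V_dd = 57.2000 (exercise)
Node u (S = 96): continuation = 1/1.07·[0.7636·3.5609 + 0.2364·28.6000] = 8.8591; exercise value = 0.0000 ≤ continuation, so V_u = 8.8591
Node d (S = 52): continuation = 1/1.07·[0.7636·28.6000 + 0.2364·57.2000] = 33.0467; exercise value = 39.0000 > continuation, so V_d = 39.0000 (exercise)
Node 0 (S = 80): continuation = 1/1.07·[0.7636·8.8591 + 0.2364·39.0000] = 14.9377; exercise value = 11.0000 ≤ continuation, so V_0 = 14.9377

$14.94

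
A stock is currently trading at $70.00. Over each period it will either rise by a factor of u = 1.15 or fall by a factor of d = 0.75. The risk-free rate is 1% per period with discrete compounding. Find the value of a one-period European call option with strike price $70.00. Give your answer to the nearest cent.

$6.76

Risk-neutral probability p = (1 + 0.01 − 0.75)/(1.15 − 0.75) = 0.2600/0.4000 = 0.6500
Terminal stock prices: S_u = 80.5, S_d = 52.5
Terminal payoffs (S − K): max(10.5, 0) = 10.5, max(-17.5, 0) = 0
Node 0 (S = 70): V_0 = 1/1.01·[0.6500·10.5000 + 0.3500·0.0000] = 6.7574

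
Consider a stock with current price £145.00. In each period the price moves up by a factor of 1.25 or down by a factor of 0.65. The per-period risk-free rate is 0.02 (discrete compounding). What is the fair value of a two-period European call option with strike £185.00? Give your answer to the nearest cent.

Risk-neutral probability p = (1 + 0.02 − 0.65)/(1.25 − 0.65) = 0.3700/0.6000 = 0.6167
Terminal stock prices: S_uu = 226.6, S_ud = 117.8, S_dd = 61.26
Terminal payoffs (S − K): max(41.56, 0) = 41.56, max(-67.19, 0) = 0, max(-123.7, 0) = 0
Node u (S = 181.2): V_u = 1/1.02·[0.6167·41.5625 + 0.3833·0.0000] = 25.1277
Node d (S = 94.25): V_d = 1/1.02·[0.6167·0.0000 + 0.3833·0.0000] = 0.0000
Node 0 (S = 145): V_0 = 1/1.02·[0.6167·25.1277 + 0.3833·0.0000] = 15.1916

£15.19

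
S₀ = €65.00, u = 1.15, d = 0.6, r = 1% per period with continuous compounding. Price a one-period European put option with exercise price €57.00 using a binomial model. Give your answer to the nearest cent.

€4.53

Risk-neutral probability p = (e^0.01 − 0.6)/(1.15 − 0.6) = 0.4101/0.5500 = 0.7455
Terminal stock prices: S_u = 74.75, S_d = 39
Terminal payoffs (K − S): max(-17.75, 0) = 0, max(18, 0) = 18
Node 0 (S = 65): V_0 = e^(−0.01)·[0.7455·0.0000 + 0.2545·18.0000] = 4.5346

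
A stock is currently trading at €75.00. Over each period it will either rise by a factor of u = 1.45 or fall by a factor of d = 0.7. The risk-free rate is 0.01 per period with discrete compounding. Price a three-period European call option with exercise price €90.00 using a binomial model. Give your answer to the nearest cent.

€15.45

Risk-neutral probability p = (1 + 0.01 − 0.7)/(1.45 − 0.7) = 0.3100/0.7500 = 0.4133
Terminal stock prices: S_uuu = 228.6, S_uud = 110.4, S_udd = 53.29, S_ddd = 25.72
Terminal payoffs (S − K): max(138.6, 0) = 138.6, max(20.38, 0) = 20.38, max(-36.71, 0) = 0, max(-64.28, 0) = 0
Node uu (S = 157.7): V_uu = 1/1.01·[0.4133·138.6469 + 0.5867·20.3812] = 68.5786
Node ud (S = 76.12): V_ud = 1/1.01·[0.4133·20.3812 + 0.5867·0.0000] = 8.3408
Node dd (S = 36.75): V_dd = 1/1.01·[0.4133·0.0000 + 0.5867·0.0000] = 0.0000
Node u (S = 108.8): V_u = 1/1.01·[0.4133·68.5786 + 0.5867·8.3408] = 32.9100
Node d (S = 52.5): V_d = 1/1.01·[0.4133·8.3408 + 0.5867·0.0000] = 3.4134
Node 0 (S = 75): V_0 = 1/1.01·[0.4133·32.9100 + 0.5867·3.4134] = 15.4508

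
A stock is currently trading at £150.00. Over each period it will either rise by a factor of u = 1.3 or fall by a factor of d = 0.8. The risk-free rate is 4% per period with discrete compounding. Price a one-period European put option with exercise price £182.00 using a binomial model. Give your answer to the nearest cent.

£31.00

Risk-neutral probability p = (1 + 0.04 − 0.8)/(1.3 − 0.8) = 0.2400/0.5000 = 0.4800
Terminal stock prices: S_u = 195, S_d = 120
Terminal payoffs (K − S): max(-13, 0) = 0, max(62, 0) = 62
Node 0 (S = 150): V_0 = 1/1.04·[0.4800·0.0000 + 0.5200·62.0000] = 31.0000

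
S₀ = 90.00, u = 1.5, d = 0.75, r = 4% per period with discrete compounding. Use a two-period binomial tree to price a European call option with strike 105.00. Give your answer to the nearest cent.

13.48

Risk-neutral probability p = (1 + 0.04 − 0.75)/(1.5 − 0.75) = 0.2900/0.7500 = 0.3867
Terminal stock prices: S_uu = 202.5, S_ud = 101.2, S_dd = 50.62
Terminal payoffs (S − K): max(97.5, 0) = 97.5, max(-3.75, 0) = 0, max(-54.38, 0) = 0
Node u (S = 135): V_u = 1/1.04·[0.3867·97.5000 + 0.6133·0.0000] = 36.2500
Node d (S = 67.5): V_d = 1/1.04·[0.3867·0.0000 + 0.6133·0.0000] = 0.0000
Node 0 (S = 90): V_0 = 1/1.04·[0.3867·36.2500 + 0.6133·0.0000] = 13.4776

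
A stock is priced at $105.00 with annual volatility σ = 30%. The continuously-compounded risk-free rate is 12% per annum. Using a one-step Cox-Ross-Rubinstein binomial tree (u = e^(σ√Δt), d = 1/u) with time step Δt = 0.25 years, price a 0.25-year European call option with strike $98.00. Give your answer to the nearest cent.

CRR parameters: u = e^(σ√Δt) = e^(0.3·√0.25) = 1.1618, d = 1/u = 0.8607
Per-period rate: rΔt = 0.12·0.25 = 0.03, so R = e^0.03 = 1.0305
Risk-neutral probability p = (e^0.03 − 0.8607)/(1.1618 − 0.8607) = 0.1697/0.3011 = 0.5637
Terminal stock prices: S_u = 122, S_d = 90.37
Terminal payoffs (S − K): max(23.99, 0) = 23.99, max(-7.626, 0) = 0
Node 0 (S = 105): V_0 = e^(−0.03)·[0.5637·23.9926 + 0.4363·0.0000] = 13.1250

$13.13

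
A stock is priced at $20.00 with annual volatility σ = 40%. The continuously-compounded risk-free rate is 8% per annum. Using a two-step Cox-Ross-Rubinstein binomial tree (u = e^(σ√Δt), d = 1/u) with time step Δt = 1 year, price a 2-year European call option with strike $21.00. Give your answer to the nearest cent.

$5.06

CRR parameters: u = e^(σ√Δt) = e^(0.4·√1) = 1.4918, d = 1/u = 0.6703
Per-period rate: rΔt = 0.08·1 = 0.08, so R = e^0.08 = 1.0833
Risk-neutral probability p = (e^0.08 − 0.6703)/(1.4918 − 0.6703) = 0.4130/0.8215 = 0.5027
Terminal stock prices: S_uu = 44.51, S_ud = 20, S_dd = 8.987
Terminal payoffs (S − K): max(23.51, 0) = 23.51, max(-1, 0) = 0, max(-12.01, 0) = 0
Node u (S = 29.84): V_u = e^(−0.08)·[0.5027·23.5108 + 0.4973·0.0000] = 10.9101
Node d (S = 13.41): V_d = e^(−0.08)·[0.5027·0.0000 + 0.4973·0.0000] = 0.0000
Node 0 (S = 20): V_0 = e^(−0.08)·[0.5027·10.9101 + 0.4973·0.0000] = 5.0628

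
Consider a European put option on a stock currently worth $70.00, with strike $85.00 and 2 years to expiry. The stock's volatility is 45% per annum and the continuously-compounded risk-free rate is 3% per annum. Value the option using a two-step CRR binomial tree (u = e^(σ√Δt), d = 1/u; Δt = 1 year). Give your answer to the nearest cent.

CRR parameters: u = e^(σ√Δt) = e^(0.45·√1) = 1.5683, d = 1/u = 0.6376
Per-period rate: rΔt = 0.03·1 = 0.03, so R = e^0.03 = 1.0305
Risk-neutral probability p = (e^0.03 − 0.6376)/(1.5683 − 0.6376) = 0.3928/0.9307 = 0.4221
Terminal stock prices: S_uu = 172.2, S_ud = 70, S_dd = 28.46
Terminal payoffs (K − S): max(-87.17, 0) = 0, max(15, 0) = 15, max(56.54, 0) = 56.54
Node u (S = 109.8): V_u = e^(−0.03)·[0.4221·0.0000 + 0.5779·15.0000] = 8.4125
Node d (S = 44.63): V_d = e^(−0.03)·[0.4221·15.0000 + 0.5779·56.5401] = 37.8539
Node 0 (S = 70): V_0 = e^(−0.03)·[0.4221·8.4125 + 0.5779·37.8539] = 24.6757

$24.68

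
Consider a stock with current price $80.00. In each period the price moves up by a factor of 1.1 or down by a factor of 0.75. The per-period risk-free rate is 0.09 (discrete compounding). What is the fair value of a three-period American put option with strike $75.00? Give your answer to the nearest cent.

$0.65

Risk-neutral probability p = (1 + 0.09 − 0.75)/(1.1 − 0.75) = 0.3400/0.3500 = 0.9714
Terminal stock prices: S_uuu = 106.5, S_uud = 72.6, S_udd = 49.5, S_ddd = 33.75
Terminal payoffs (K − S): max(-31.48, 0) = 0, max(2.4, 0) = 2.4, max(25.5, 0) = 25.5, max(41.25, 0) = 41.25
Node uu (S = 96.8): continuation = 1/1.09·[0.9714·0.0000 + 0.0286·2.4000] = 0.0629; exercise value = 0.0000 ≤ continuation, so V_uu = 0.0629
Node ud (S = 66): continuation = 1/1.09·[0.9714·2.4000 + 0.0286·25.5000] = 2.8073; exercise value = 9.0000 > continuation, so V_ud = 9.0000 (exercise)
Node dd (S = 45): continuation = 1/1.09·[0.9714·25.5000 + 0.0286·41.2500] = 23.8073; exercise value = 30.0000 > continuation, so V_dd = 30.0000 (exercise)
Node u (S = 88): continuation = 1/1.09·[0.9714·0.0629 + 0.0286·9.0000] = 0.2920; exercise value = 0.0000 ≤ continuation, so V_u = 0.2920
Node d (S = 60): continuation = 1/1.09·[0.9714·9.0000 + 0.0286·30.0000] = 8.8073; exercise value = 15.0000 > continuation, so V_d = 15.0000 (exercise)
Node 0 (S = 80): continuation = 1/1.09·[0.9714·0.2920 + 0.0286·15.0000] = 0.6534; exercise value = 0.0000 ≤ continuation, so V_0 = 0.6534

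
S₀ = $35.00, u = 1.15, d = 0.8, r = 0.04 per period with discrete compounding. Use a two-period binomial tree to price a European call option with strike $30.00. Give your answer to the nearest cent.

Risk-neutral probability p = (1 + 0.04 − 0.8)/(1.15 − 0.8) = 0.2400/0.3500 = 0.6857
Terminal stock prices: S_uu = 46.29, S_ud = 32.2, S_dd = 22.4
Terminal payoffs (S − K): max(16.29, 0) = 16.29, max(2.2, 0) = 2.2, max(-7.6, 0) = 0
Node u (S = 40.25): V_u = 1/1.04·[0.6857·16.2875 + 0.3143·2.2000] = 11.4038
Node d (S = 28): V_d = 1/1.04·[0.6857·2.2000 + 0.3143·0.0000] = 1.4505
Node 0 (S = 35): V_0 = 1/1.04·[0.6857·11.4038 + 0.3143·1.4505] = 7.9574

$7.96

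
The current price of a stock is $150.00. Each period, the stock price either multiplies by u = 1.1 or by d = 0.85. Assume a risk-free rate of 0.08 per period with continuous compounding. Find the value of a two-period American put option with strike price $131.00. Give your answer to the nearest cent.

Risk-neutral probability p = (e^0.08 − 0.85)/(1.1 − 0.85) = 0.2333/0.2500 = 0.9331
Terminal stock prices: S_uu = 181.5, S_ud = 140.2, S_dd = 108.4
Terminal payoffs (K − S): max(-50.5, 0) = 0, max(-9.25, 0) = 0, max(22.63, 0) = 22.63
Node u (S = 165): continuation = e^(−0.08)·[0.9331·0.0000 + 0.0669·0.0000] = 0.0000; exercise value = 0.0000 ≤ continuation, so V_u = 0.0000
Node d (S = 127.5): continuation = e^(−0.08)·[0.9331·0.0000 + 0.0669·22.6250] = 1.3962; exercise value = 3.5000 > continuation, so V_d = 3.5000 (exercise)
Node 0 (S = 150): continuation = e^(−0.08)·[0.9331·0.0000 + 0.0669·3.5000] = 0.2160; exercise value = 0.0000 ≤ continuation, so V_0 = 0.2160

$0.22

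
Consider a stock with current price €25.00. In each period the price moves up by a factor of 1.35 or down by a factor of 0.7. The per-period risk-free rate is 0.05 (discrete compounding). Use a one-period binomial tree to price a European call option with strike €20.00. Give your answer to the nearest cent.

€7.05

Risk-neutral probability p = (1 + 0.05 − 0.7)/(1.35 − 0.7) = 0.3500/0.6500 = 0.5385
Terminal stock prices: S_u = 33.75, S_d = 17.5
Terminal payoffs (S − K): max(13.75, 0) = 13.75, max(-2.5, 0) = 0
Node 0 (S = 25): V_0 = 1/1.05·[0.5385·13.7500 + 0.4615·0.0000] = 7.0513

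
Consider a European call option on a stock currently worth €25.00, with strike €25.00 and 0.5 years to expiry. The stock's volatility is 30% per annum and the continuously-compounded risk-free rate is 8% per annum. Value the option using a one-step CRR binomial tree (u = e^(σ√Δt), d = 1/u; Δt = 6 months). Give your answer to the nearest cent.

CRR parameters: u = e^(σ√Δt) = e^(0.3·√0.5) = 1.2363, d = 1/u = 0.8089
Per-period rate: rΔt = 0.08·0.5 = 0.04, so R = e^0.04 = 1.0408
Risk-neutral probability p = (e^0.04 − 0.8089)/(1.2363 − 0.8089) = 0.2320/0.4275 = 0.5426
Terminal stock prices: S_u = 30.91, S_d = 20.22
Terminal payoffs (S − K): max(5.908, 0) = 5.908, max(-4.779, 0) = 0
Node 0 (S = 25): V_0 = e^(−0.04)·[0.5426·5.9078 + 0.4574·0.0000] = 3.0801

€3.08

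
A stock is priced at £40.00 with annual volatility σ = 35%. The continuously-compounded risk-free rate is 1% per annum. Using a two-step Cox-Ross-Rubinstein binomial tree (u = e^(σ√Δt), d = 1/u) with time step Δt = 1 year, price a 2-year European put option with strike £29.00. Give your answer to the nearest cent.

CRR parameters: u = e^(σ√Δt) = e^(0.35·√1) = 1.4191, d = 1/u = 0.7047
Per-period rate: rΔt = 0.01·1 = 0.01, so R = e^0.01 = 1.0101
Risk-neutral probability p = (e^0.01 − 0.7047)/(1.4191 − 0.7047) = 0.3054/0.7144 = 0.4275
Terminal stock prices: S_uu = 80.55, S_ud = 40, S_dd = 19.86
Terminal payoffs (K − S): max(-51.55, 0) = 0, max(-11, 0) = 0, max(9.137, 0) = 9.137
Node u (S = 56.76): V_u = e^(−0.01)·[0.4275·0.0000 + 0.5725·0.0000] = 0.0000
Node d (S = 28.19): V_d = e^(−0.01)·[0.4275·0.0000 + 0.5725·9.1366] = 5.1791
Node 0 (S = 40): V_0 = e^(−0.01)·[0.4275·0.0000 + 0.5725·5.1791] = 2.9358

£2.94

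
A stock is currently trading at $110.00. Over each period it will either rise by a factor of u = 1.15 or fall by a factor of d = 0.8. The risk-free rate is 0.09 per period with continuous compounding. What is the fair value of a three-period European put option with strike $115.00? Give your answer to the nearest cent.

Risk-neutral probability p = (e^0.09 − 0.8)/(1.15 − 0.8) = 0.2942/0.3500 = 0.8405
Terminal stock prices: S_uuu = 167.3, S_uud = 116.4, S_udd = 80.96, S_ddd = 56.32
Terminal payoffs (K − S): max(-52.3, 0) = 0, max(-1.38, 0) = 0, max(34.04, 0) = 34.04, max(58.68, 0) = 58.68
Node uu (S = 145.5): V_uu = e^(−0.09)·[0.8405·0.0000 + 0.1595·0.0000] = 0.0000
Node ud (S = 101.2): V_ud = e^(−0.09)·[0.8405·0.0000 + 0.1595·34.0400] = 4.9621
Node dd (S = 70.4): V_dd = e^(−0.09)·[0.8405·34.0400 + 0.1595·58.6800] = 34.7021
Node u (S = 126.5): V_u = e^(−0.09)·[0.8405·0.0000 + 0.1595·4.9621] = 0.7234
Node d (S = 88): V_d = e^(−0.09)·[0.8405·4.9621 + 0.1595·34.7021] = 8.8704
Node 0 (S = 110): V_0 = e^(−0.09)·[0.8405·0.7234 + 0.1595·8.8704] = 1.8487

$1.85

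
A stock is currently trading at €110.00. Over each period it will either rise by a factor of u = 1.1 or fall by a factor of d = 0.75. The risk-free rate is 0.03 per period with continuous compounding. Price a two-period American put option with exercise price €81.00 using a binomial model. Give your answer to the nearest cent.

€0.71

Risk-neutral probability p = (e^0.03 − 0.75)/(1.1 − 0.75) = 0.2805/0.3500 = 0.8013
Terminal stock prices: S_uu = 133.1, S_ud = 90.75, S_dd = 61.88
Terminal payoffs (K − S): max(-52.1, 0) = 0, max(-9.75, 0) = 0, max(19.12, 0) = 19.12
Node u (S = 121): continuation = e^(−0.03)·[0.8013·0.0000 + 0.1987·0.0000] = 0.0000; exercise value = 0.0000 ≤ continuation, so V_u = 0.0000
Node d (S = 82.5): continuation = e^(−0.03)·[0.8013·0.0000 + 0.1987·19.1250] = 3.6879; exercise value = 0.0000 ≤ continuation, so V_d = 3.6879
Node 0 (S = 110): continuation = e^(−0.03)·[0.8013·0.0000 + 0.1987·3.6879] = 0.7111; exercise value = 0.0000 ≤ continuation, so V_0 = 0.7111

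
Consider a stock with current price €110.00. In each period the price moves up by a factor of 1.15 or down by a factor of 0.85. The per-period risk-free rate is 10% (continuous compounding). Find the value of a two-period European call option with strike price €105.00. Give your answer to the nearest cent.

€24.50

Risk-neutral probability p = (e^0.1 − 0.85)/(1.15 − 0.85) = 0.2552/0.3000 = 0.8506
Terminal stock prices: S_uu = 145.5, S_ud = 107.5, S_dd = 79.47
Terminal payoffs (S − K): max(40.47, 0) = 40.47, max(2.525, 0) = 2.525, max(-25.53, 0) = 0
Node u (S = 126.5): V_u = e^(−0.1)·[0.8506·40.4750 + 0.1494·2.5250] = 31.4921
Node d (S = 93.5): V_d = e^(−0.1)·[0.8506·2.5250 + 0.1494·0.0000] = 1.9433
Node 0 (S = 110): V_0 = e^(−0.1)·[0.8506·31.4921 + 0.1494·1.9433] = 24.4999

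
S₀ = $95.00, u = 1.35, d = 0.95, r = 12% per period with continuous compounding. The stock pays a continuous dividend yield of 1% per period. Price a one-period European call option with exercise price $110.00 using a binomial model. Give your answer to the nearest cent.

$6.73

Per-period risk-free factor R = e^0.12 = 1.1275; dividend-adjusted growth = e^(0.12−0.01) = 1.1163.
Risk-neutral probability p = (1.1163 − 0.95)/(1.35 − 0.95) = 0.1663/0.4000 = 0.4157
Terminal stock prices: S_u = 128.2, S_d = 90.25
Terminal payoffs (S − K): max(18.25, 0) = 18.25, max(-19.75, 0) = 0
Node 0 (S = 95): V_0 = e^(−0.12)·[0.4157·18.2500 + 0.5843·0.0000] = 6.7286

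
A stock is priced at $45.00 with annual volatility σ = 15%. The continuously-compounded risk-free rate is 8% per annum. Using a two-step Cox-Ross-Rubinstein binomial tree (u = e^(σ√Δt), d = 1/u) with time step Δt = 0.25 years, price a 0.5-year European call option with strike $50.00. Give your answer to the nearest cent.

CRR parameters: u = e^(σ√Δt) = e^(0.15·√0.25) = 1.0779, d = 1/u = 0.9277
Per-period rate: rΔt = 0.08·0.25 = 0.02, so R = e^0.02 = 1.0202
Risk-neutral probability p = (e^0.02 − 0.9277)/(1.0779 − 0.9277) = 0.0925/0.1501 = 0.6158
Terminal stock prices: S_uu = 52.28, S_ud = 45, S_dd = 38.73
Terminal payoffs (S − K): max(2.283, 0) = 2.283, max(-5, 0) = 0, max(-11.27, 0) = 0
Node u (S = 48.5): V_u = e^(−0.02)·[0.6158·2.2825 + 0.3842·0.0000] = 1.3778
Node d (S = 41.75): V_d = e^(−0.02)·[0.6158·0.0000 + 0.3842·0.0000] = 0.0000
Node 0 (S = 45): V_0 = e^(−0.02)·[0.6158·1.3778 + 0.3842·0.0000] = 0.8316

$0.83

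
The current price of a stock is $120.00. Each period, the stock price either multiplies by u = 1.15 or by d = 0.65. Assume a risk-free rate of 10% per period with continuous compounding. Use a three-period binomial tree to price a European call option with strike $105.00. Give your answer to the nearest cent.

Risk-neutral probability p = (e^0.1 − 0.65)/(1.15 − 0.65) = 0.4552/0.5000 = 0.9103
Terminal stock prices: S_uuu = 182.5, S_uud = 103.2, S_udd = 58.31, S_ddd = 32.95
Terminal payoffs (S − K): max(77.5, 0) = 77.5, max(-1.845, 0) = 0, max(-46.69, 0) = 0, max(-72.05, 0) = 0
Node uu (S = 158.7): V_uu = e^(−0.1)·[0.9103·77.5050 + 0.0897·0.0000] = 63.8417
Node ud (S = 89.7): V_ud = e^(−0.1)·[0.9103·0.0000 + 0.0897·0.0000] = 0.0000
Node dd (S = 50.7): V_dd = e^(−0.1)·[0.9103·0.0000 + 0.0897·0.0000] = 0.0000
Node u (S = 138): V_u = e^(−0.1)·[0.9103·63.8417 + 0.0897·0.0000] = 52.5872
Node d (S = 78): V_d = e^(−0.1)·[0.9103·0.0000 + 0.0897·0.0000] = 0.0000
Node 0 (S = 120): V_0 = e^(−0.1)·[0.9103·52.5872 + 0.0897·0.0000] = 43.3167

$43.32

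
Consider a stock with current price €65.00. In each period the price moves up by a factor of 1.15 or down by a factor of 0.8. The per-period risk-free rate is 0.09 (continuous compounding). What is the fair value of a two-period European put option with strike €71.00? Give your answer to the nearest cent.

Risk-neutral probability p = (e^0.09 − 0.8)/(1.15 − 0.8) = 0.2942/0.3500 = 0.8405
Terminal stock prices: S_uu = 85.96, S_ud = 59.8, S_dd = 41.6
Terminal payoffs (K − S): max(-14.96, 0) = 0, max(11.2, 0) = 11.2, max(29.4, 0) = 29.4
Node u (S = 74.75): V_u = e^(−0.09)·[0.8405·0.0000 + 0.1595·11.2000] = 1.6327
Node d (S = 52): V_d = e^(−0.09)·[0.8405·11.2000 + 0.1595·29.4000] = 12.8891
Node 0 (S = 65): V_0 = e^(−0.09)·[0.8405·1.6327 + 0.1595·12.8891] = 3.1330

€3.13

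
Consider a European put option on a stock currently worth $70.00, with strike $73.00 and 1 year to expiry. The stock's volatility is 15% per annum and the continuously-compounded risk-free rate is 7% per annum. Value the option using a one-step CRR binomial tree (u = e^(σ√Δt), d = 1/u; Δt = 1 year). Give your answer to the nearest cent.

$3.53

CRR parameters: u = e^(σ√Δt) = e^(0.15·√1) = 1.1618, d = 1/u = 0.8607
Per-period rate: rΔt = 0.07·1 = 0.07, so R = e^0.07 = 1.0725
Risk-neutral probability p = (e^0.07 − 0.8607)/(1.1618 − 0.8607) = 0.2118/0.3011 = 0.7034
Terminal stock prices: S_u = 81.33, S_d = 60.25
Terminal payoffs (K − S): max(-8.328, 0) = 0, max(12.75, 0) = 12.75
Node 0 (S = 70): V_0 = e^(−0.07)·[0.7034·0.0000 + 0.2966·12.7504] = 3.5266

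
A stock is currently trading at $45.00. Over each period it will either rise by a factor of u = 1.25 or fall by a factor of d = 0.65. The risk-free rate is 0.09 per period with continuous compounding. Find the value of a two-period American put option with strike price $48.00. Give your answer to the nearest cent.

Risk-neutral probability p = (e^0.09 − 0.65)/(1.25 − 0.65) = 0.4442/0.6000 = 0.7403
Terminal stock prices: S_uu = 70.31, S_ud = 36.56, S_dd = 19.01
Terminal payoffs (K − S): max(-22.31, 0) = 0, max(11.44, 0) = 11.44, max(28.99, 0) = 28.99
Node u (S = 56.25): continuation = e^(−0.09)·[0.7403·0.0000 + 0.2597·11.4375] = 2.7148; exercise value = 0.0000 ≤ continuation, so V_u = 2.7148
Node d (S = 29.25): continuation = e^(−0.09)·[0.7403·11.4375 + 0.2597·28.9875] = 14.6187; exercise value = 18.7500 > continuation, so V_d = 18.7500 (exercise)
Node 0 (S = 45): continuation = e^(−0.09)·[0.7403·2.7148 + 0.2597·18.7500] = 6.2872; exercise value = 3.0000 ≤ continuation, so V_0 = 6.2872

$6.29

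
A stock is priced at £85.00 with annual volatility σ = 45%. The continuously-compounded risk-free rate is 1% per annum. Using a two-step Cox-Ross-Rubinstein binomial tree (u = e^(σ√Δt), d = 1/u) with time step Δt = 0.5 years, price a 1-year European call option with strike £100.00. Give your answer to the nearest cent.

CRR parameters: u = e^(σ√Δt) = e^(0.45·√0.5) = 1.3746, d = 1/u = 0.7275
Per-period rate: rΔt = 0.01·0.5 = 0.005, so R = e^0.005 = 1.0050
Risk-neutral probability p = (e^0.005 − 0.7275)/(1.3746 − 0.7275) = 0.2776/0.6472 = 0.4289
Terminal stock prices: S_uu = 160.6, S_ud = 85, S_dd = 44.98
Terminal payoffs (S − K): max(60.62, 0) = 60.62, max(-15, 0) = 0, max(-55.02, 0) = 0
Node u (S = 116.8): V_u = e^(−0.005)·[0.4289·60.6210 + 0.5711·0.0000] = 25.8682
Node d (S = 61.83): V_d = e^(−0.005)·[0.4289·0.0000 + 0.5711·0.0000] = 0.0000
Node 0 (S = 85): V_0 = e^(−0.005)·[0.4289·25.8682 + 0.5711·0.0000] = 11.0385

£11.04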